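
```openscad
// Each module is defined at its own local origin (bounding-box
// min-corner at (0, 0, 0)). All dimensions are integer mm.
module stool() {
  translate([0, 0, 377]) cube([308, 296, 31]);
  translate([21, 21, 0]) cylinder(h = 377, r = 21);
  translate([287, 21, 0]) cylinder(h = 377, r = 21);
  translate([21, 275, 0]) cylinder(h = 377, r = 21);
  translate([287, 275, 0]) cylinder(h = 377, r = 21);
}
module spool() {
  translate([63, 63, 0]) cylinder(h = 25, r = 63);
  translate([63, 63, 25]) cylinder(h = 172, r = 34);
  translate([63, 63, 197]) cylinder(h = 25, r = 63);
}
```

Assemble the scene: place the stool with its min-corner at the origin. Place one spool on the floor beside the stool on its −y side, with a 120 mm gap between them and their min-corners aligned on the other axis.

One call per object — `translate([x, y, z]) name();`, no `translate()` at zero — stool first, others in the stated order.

stool();
translate([0, -246, 0]) spool();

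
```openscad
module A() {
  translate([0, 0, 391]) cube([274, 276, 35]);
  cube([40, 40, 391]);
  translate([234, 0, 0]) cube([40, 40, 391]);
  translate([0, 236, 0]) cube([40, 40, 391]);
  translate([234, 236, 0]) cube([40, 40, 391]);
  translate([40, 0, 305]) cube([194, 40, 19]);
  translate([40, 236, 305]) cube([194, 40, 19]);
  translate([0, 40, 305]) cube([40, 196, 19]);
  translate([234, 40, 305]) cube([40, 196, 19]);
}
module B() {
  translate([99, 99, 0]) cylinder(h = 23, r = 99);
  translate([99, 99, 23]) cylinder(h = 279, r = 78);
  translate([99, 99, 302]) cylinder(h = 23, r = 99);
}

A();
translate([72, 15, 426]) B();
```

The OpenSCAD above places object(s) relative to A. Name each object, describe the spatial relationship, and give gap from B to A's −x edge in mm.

A is a stool. B is a spool. The spool is on top of the stool. The gap from the spool to the stool's −x edge is 72 mm.

The spool's min-x is at 72; the stool's min-x is 0; gap = 72 mm.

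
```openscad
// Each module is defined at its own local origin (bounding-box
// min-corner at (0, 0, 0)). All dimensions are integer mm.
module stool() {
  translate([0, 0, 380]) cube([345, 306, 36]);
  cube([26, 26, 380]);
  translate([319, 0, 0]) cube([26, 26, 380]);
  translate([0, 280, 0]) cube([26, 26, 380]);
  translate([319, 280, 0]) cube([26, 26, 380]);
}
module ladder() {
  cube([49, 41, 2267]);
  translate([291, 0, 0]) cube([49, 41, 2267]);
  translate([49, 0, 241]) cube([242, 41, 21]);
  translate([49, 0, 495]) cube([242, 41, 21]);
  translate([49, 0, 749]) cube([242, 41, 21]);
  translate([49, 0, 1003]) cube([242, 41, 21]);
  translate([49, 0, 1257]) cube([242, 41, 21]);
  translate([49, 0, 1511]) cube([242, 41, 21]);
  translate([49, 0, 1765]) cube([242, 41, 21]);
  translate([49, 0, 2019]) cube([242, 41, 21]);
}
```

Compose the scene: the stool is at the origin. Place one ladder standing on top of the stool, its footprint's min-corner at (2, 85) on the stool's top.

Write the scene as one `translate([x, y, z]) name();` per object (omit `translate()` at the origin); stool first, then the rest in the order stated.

stool();
translate([2, 85, 416]) ladder();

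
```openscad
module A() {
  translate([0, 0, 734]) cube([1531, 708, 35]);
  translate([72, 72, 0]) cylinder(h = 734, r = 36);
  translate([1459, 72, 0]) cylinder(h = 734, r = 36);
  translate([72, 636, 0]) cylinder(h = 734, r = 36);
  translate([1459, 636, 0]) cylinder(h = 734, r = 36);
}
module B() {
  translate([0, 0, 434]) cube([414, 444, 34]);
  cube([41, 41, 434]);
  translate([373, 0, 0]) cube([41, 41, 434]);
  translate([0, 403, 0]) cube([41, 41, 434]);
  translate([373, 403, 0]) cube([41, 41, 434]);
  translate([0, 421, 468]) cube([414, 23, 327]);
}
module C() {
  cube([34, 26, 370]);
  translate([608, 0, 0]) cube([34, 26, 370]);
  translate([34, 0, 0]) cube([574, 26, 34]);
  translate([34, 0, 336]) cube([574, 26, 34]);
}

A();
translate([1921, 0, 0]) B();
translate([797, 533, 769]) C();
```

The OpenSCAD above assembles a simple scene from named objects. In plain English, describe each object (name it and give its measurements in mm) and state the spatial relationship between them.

A is a table with a 1531×708 mm rectangular top, 35 mm thick, top surface at z = 769 mm, supported by four round legs of 72 mm diameter, each leg's bounding box inset 36 mm from the nearest pair of top edges, running from the floor.

B is a chair. The seat is a 414×444×34 mm slab with its top at z = 468 mm, on four 41×41 mm corner legs (flush with the seat edges, standing on z = 0). A flat backrest 23 mm thick, 327 mm tall, spans the full seat width and rises from the seat top along its +y edge, rear face flush with the rear of the seat.

C is a picture frame with a 574×302 mm rectangular opening (x by z) and a uniform 34 mm border on every side. Frame depth is 26 mm along y. It is built from two vertical stiles running the full outside height and two horizontal rails spanning the gap between the stiles.

The chair is on the floor beside the table on its +x side. The picture frame is on top of the table.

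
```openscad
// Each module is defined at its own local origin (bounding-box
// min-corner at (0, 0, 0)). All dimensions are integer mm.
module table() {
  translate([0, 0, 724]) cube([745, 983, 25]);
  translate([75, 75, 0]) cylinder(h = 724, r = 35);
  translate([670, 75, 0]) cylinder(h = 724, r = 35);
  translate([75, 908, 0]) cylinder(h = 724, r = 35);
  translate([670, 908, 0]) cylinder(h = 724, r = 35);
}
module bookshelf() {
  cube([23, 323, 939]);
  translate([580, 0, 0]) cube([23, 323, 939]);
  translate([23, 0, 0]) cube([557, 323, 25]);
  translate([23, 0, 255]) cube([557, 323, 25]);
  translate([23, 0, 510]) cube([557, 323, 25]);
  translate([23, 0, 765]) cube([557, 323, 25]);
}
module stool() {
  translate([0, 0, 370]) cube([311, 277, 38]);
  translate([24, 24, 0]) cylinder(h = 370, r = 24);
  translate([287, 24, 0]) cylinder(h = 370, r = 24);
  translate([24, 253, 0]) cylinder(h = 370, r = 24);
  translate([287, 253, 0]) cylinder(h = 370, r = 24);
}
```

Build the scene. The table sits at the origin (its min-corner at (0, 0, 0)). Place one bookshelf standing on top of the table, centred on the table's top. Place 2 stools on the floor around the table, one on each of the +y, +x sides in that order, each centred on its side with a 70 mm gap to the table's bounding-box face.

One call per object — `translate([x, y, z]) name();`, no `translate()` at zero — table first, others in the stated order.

table();
translate([71, 330, 749]) bookshelf();
translate([217, 1053, 0]) stool();
translate([815, 353, 0]) stool();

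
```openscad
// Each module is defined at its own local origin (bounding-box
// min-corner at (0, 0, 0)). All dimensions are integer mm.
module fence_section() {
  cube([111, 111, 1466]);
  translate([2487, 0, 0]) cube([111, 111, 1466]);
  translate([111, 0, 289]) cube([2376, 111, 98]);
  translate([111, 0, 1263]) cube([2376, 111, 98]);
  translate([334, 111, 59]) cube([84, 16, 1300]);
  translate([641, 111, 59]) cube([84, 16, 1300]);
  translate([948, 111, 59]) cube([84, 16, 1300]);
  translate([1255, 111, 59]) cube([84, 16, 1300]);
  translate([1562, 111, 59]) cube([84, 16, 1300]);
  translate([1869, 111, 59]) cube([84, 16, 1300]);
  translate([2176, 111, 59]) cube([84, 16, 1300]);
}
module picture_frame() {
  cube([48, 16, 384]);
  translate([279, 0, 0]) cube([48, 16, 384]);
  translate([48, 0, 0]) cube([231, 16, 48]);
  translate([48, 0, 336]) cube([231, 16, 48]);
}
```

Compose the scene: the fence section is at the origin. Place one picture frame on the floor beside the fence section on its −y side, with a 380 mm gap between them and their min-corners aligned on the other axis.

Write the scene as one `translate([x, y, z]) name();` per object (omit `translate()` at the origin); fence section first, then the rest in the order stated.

fence_section();
translate([0, -396, 0]) picture_frame();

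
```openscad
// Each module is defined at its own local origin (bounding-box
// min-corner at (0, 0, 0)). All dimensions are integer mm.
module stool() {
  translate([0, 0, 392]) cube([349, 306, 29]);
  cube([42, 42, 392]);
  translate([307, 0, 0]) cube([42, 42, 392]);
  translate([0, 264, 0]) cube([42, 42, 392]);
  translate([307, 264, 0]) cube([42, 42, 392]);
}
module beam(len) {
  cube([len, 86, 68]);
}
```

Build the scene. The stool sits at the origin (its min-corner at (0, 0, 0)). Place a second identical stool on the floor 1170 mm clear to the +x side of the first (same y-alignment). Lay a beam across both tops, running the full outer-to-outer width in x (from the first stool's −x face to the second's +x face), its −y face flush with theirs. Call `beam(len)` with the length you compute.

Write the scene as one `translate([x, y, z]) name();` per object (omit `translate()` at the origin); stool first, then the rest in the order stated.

stool();
translate([1519, 0, 0]) stool();
translate([0, 0, 421]) beam(1868);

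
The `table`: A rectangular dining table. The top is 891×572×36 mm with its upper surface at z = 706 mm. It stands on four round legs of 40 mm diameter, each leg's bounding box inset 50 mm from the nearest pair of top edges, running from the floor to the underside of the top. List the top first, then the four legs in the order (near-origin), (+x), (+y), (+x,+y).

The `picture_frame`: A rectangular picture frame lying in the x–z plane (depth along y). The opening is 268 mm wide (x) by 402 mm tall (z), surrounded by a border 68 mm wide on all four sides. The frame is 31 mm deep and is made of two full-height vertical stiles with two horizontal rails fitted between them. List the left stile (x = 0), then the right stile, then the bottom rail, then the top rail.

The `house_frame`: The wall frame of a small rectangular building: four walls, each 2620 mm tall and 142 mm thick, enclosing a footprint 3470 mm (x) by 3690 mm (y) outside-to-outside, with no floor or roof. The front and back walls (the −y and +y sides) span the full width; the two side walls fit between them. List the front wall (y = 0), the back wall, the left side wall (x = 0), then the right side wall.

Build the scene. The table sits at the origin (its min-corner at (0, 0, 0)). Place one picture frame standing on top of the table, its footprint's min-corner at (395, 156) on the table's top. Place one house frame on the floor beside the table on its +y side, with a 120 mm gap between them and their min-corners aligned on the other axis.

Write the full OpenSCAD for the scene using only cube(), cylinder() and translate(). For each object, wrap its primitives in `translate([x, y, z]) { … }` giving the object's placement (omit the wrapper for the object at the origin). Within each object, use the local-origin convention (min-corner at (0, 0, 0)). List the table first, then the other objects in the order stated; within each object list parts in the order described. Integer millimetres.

translate([0, 0, 670]) cube([891, 572, 36]);
translate([70, 70, 0]) cylinder(h = 670, r = 20);
translate([821, 70, 0]) cylinder(h = 670, r = 20);
translate([70, 502, 0]) cylinder(h = 670, r = 20);
translate([821, 502, 0]) cylinder(h = 670, r = 20);
translate([395, 156, 706]) {
  cube([68, 31, 538]);
  translate([336, 0, 0]) cube([68, 31, 538]);
  translate([68, 0, 0]) cube([268, 31, 68]);
  translate([68, 0, 470]) cube([268, 31, 68]);
}
translate([0, 692, 0]) {
  cube([3470, 142, 2620]);
  translate([0, 3548, 0]) cube([3470, 142, 2620]);
  translate([0, 142, 0]) cube([142, 3406, 2620]);
  translate([3328, 142, 0]) cube([142, 3406, 2620]);
}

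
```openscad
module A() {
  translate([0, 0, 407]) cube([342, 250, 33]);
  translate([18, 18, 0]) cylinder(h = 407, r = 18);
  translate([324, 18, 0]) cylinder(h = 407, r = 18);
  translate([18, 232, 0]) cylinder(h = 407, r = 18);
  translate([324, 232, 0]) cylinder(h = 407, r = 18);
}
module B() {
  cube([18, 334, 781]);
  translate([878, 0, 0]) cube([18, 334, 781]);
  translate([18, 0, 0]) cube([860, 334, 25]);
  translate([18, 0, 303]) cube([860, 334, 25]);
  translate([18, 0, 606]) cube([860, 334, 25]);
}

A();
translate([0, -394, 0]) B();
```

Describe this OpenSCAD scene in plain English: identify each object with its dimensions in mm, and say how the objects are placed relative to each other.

A is a simple wooden stool: a rectangular seat 342 mm (x) by 250 mm (y), 33 mm thick, top face at z = 440 mm, on four round legs, each 36 mm in diameter. The legs rest on z = 0, each leg's axis is inset half a diameter from the nearest pair of seat edges (so the leg's bounding box is flush with the corner).

B is an open bookshelf. Two side panels, each 18 mm thick, 334 mm deep and 781 mm tall, stand 896 mm apart (outside-to-outside). Between them sit 3 shelves, each 25 mm thick and 334 mm deep, spanning the full gap between the sides. The bottom shelf rests on the floor (its underside at z = 0) and the clear gap between one shelf's top and the next shelf's underside is 278 mm.

The bookshelf is on the floor beside the stool on its −y side.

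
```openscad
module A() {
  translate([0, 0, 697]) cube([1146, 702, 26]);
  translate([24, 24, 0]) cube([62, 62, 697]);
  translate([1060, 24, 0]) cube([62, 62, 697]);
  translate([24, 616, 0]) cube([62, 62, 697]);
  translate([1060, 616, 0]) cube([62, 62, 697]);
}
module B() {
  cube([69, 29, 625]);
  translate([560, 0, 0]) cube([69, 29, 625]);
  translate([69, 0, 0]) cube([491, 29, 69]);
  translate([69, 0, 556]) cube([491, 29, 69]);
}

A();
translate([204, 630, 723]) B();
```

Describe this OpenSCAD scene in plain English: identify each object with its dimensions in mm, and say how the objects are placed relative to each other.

A is a rectangular dining table. The top is 1146×702×26 mm with its upper surface at z = 723 mm. It stands on four 62×62 mm square legs, each inset 24 mm from the nearest pair of top edges, running from the floor to the underside of the top.

B is a picture frame with a 491×487 mm rectangular opening (x by z) and a uniform 69 mm border on every side. Frame depth is 29 mm along y. It is built from two vertical stiles running the full outside height and two horizontal rails spanning the gap between the stiles.

The picture frame is on top of the table.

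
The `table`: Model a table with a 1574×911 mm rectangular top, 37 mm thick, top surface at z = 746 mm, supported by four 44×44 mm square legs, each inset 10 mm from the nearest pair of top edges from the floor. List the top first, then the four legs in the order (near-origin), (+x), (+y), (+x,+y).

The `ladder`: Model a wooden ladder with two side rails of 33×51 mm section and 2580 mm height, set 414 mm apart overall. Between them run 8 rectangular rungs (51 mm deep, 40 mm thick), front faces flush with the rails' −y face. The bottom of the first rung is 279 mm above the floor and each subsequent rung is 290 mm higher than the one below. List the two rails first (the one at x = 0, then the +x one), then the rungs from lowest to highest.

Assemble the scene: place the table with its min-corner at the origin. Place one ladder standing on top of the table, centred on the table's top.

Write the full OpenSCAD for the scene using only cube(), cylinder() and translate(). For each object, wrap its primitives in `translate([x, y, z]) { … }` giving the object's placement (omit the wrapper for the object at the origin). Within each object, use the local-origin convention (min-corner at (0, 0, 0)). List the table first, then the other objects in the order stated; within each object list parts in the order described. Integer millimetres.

translate([0, 0, 709]) cube([1574, 911, 37]);
translate([10, 10, 0]) cube([44, 44, 709]);
translate([1520, 10, 0]) cube([44, 44, 709]);
translate([10, 857, 0]) cube([44, 44, 709]);
translate([1520, 857, 0]) cube([44, 44, 709]);
translate([580, 430, 746]) {
  cube([33, 51, 2580]);
  translate([381, 0, 0]) cube([33, 51, 2580]);
  translate([33, 0, 279]) cube([348, 51, 40]);
  translate([33, 0, 569]) cube([348, 51, 40]);
  translate([33, 0, 859]) cube([348, 51, 40]);
  translate([33, 0, 1149]) cube([348, 51, 40]);
  translate([33, 0, 1439]) cube([348, 51, 40]);
  translate([33, 0, 1729]) cube([348, 51, 40]);
  translate([33, 0, 2019]) cube([348, 51, 40]);
  translate([33, 0, 2309]) cube([348, 51, 40]);
}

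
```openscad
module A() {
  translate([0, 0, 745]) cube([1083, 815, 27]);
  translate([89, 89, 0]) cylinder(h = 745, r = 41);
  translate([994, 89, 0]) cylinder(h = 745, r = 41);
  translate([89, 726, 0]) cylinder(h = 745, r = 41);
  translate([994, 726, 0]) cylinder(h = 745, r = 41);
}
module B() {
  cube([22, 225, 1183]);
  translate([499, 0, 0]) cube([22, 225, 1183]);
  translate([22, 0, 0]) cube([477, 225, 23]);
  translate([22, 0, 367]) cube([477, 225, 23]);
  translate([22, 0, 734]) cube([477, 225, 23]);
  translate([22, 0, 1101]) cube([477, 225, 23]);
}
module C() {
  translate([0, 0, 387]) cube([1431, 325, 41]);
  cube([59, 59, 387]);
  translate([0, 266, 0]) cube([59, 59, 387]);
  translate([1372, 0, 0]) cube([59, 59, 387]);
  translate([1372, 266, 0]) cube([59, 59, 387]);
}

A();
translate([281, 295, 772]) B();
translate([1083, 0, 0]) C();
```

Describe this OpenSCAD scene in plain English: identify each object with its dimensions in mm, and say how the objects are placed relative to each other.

A is a table with a 1083×815 mm rectangular top, 27 mm thick, top surface at z = 772 mm, supported by four round legs of 82 mm diameter, each leg's bounding box inset 48 mm from the nearest pair of top edges, running from the floor.

B is a bookshelf 521 mm wide overall, 225 mm deep and 1183 mm tall. The two sides are 22 mm thick vertical panels. 4 horizontal shelves of 23 mm thickness span between the inner faces of the sides; the lowest shelf sits on the floor and shelves are stacked with a clear vertical gap of 344 mm between each pair.

C is a long wooden bench with a 1431 mm (x) × 325 mm (y) seat, 41 mm thick, its top surface 428 mm above the floor. Four 59 mm square legs at the seat corners, flush with the edges, run from z = 0 to the seat underside.

The bookshelf is on top of the table, centred. The bench is against the table's +x side, with their −y faces flush.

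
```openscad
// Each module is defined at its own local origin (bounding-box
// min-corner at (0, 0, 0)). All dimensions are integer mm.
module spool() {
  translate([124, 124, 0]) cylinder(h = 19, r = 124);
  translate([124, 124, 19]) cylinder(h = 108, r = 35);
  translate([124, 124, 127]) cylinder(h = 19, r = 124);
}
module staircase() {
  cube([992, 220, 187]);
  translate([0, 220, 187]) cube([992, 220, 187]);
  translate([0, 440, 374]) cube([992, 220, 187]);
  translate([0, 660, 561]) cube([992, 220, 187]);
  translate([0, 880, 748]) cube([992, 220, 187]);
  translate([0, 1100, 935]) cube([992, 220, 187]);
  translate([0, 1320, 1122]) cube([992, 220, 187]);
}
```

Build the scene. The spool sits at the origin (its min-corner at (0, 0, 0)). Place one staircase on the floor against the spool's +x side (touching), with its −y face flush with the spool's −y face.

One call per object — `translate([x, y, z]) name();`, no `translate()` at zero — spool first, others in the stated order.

spool();
translate([248, 0, 0]) staircase();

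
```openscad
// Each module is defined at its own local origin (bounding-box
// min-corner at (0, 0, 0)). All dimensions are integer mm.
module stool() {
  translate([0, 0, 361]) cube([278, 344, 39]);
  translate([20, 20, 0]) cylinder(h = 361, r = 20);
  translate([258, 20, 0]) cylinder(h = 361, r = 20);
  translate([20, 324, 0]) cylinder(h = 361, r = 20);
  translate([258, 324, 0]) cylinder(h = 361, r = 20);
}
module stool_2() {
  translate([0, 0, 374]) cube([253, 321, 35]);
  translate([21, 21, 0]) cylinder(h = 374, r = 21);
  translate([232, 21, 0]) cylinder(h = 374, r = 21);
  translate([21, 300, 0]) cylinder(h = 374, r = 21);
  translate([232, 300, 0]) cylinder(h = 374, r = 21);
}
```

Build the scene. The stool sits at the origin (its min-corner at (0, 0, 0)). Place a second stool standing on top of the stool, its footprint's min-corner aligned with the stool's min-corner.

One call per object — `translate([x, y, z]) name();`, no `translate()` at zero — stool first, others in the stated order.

stool();
translate([0, 0, 400]) stool_2();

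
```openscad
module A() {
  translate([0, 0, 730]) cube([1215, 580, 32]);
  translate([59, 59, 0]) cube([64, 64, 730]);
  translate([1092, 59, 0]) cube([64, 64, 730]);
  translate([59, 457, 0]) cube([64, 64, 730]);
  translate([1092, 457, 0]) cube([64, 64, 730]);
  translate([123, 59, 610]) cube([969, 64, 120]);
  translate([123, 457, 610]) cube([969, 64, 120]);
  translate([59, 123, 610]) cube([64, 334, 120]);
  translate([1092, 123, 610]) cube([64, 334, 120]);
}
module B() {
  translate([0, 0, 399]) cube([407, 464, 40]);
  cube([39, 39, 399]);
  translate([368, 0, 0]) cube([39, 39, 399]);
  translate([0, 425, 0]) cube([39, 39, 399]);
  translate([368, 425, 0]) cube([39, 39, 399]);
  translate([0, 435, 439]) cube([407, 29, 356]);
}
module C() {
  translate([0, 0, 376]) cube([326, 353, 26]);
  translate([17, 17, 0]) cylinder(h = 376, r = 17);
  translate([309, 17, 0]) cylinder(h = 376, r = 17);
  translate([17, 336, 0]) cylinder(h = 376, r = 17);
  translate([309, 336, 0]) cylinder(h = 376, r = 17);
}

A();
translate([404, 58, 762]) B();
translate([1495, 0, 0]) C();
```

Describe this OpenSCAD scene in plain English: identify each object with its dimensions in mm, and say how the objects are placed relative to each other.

A is a table with a 1215×580 mm rectangular top, 32 mm thick, top surface at z = 762 mm, supported by four 64×64 mm square legs, each inset 59 mm from the nearest pair of top edges, running from the floor. Four apron rails, 64 mm thick and 120 mm tall, run between adjacent legs with their top edges flush with the underside of the top and their outer faces flush with the legs' outer faces.

B is a chair. The seat is a 407×464×40 mm slab with its top at z = 439 mm, on four 39×39 mm corner legs (flush with the seat edges, standing on z = 0). A flat backrest 29 mm thick, 356 mm tall, spans the full seat width and rises from the seat top along its +y edge, rear face flush with the rear of the seat.

C is a simple wooden stool: a rectangular seat 326 mm (x) by 353 mm (y), 26 mm thick, top face at z = 402 mm, on four round legs, each 34 mm in diameter. The legs rest on z = 0, each leg's axis is inset half a diameter from the nearest pair of seat edges (so the leg's bounding box is flush with the corner).

The chair is on top of the table, centred. The stool is on the floor beside the table on its +x side.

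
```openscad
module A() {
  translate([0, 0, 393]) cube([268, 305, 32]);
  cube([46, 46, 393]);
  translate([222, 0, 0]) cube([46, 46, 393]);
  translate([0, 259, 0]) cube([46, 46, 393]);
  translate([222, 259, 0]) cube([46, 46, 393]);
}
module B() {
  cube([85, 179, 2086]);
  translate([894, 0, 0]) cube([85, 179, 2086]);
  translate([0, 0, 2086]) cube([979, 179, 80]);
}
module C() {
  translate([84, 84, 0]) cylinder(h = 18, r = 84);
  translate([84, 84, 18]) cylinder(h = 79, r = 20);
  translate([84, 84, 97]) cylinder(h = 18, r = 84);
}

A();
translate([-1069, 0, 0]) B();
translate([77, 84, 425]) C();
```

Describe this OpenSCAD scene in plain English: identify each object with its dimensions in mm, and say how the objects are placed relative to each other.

A is a simple wooden stool: a rectangular seat 268 mm (x) by 305 mm (y), 32 mm thick, top face at z = 425 mm, on four square legs, each 46×46 mm in cross-section. The legs rest on z = 0, each flush with a corner of the seat.

B is a rectangular door frame: two vertical jambs of 85×179 mm section, 2086 mm tall, with a clear opening 809 mm wide between their inner faces. A header 80 mm tall and 179 mm deep lies on top of the jambs and spans the full outside width.

C is a spool: two coaxial disc flanges of radius 84 mm and thickness 18 mm, joined by a core cylinder of radius 20 mm and height 79 mm. The lower flange rests on z = 0 and the three cylinders share a vertical axis.

The door frame is on the floor beside the stool on its −x side. The spool is on top of the stool.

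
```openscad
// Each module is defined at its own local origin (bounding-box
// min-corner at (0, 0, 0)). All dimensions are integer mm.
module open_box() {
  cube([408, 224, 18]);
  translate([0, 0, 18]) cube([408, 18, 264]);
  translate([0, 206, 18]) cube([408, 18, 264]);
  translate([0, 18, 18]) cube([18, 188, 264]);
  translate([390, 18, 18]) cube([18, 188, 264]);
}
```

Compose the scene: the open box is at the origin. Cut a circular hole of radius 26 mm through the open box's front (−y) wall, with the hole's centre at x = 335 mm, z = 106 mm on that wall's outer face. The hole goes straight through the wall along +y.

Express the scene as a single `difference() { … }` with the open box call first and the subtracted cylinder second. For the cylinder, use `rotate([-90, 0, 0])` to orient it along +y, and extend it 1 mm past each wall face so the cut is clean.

difference() {
  open_box();
  translate([335, -1, 106]) rotate([-90, 0, 0]) cylinder(h = 20, r = 26);
}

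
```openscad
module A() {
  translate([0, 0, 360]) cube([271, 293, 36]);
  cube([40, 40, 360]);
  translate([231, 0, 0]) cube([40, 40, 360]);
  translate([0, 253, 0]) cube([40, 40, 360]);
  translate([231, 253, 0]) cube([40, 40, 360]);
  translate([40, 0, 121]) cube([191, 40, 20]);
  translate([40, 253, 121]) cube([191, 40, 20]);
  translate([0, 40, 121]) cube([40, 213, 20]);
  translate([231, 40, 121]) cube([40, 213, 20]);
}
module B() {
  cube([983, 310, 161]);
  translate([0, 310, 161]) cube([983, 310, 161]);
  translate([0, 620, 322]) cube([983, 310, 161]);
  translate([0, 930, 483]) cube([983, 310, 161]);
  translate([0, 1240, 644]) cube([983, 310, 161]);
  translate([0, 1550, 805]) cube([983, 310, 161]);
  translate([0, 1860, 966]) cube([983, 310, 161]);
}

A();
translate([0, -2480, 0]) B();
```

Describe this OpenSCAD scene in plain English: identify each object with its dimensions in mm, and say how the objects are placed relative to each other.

A is a simple wooden stool: a rectangular seat 271 mm (x) by 293 mm (y), 36 mm thick, top face at z = 396 mm, on four square legs, each 40×40 mm in cross-section. The legs rest on z = 0, each flush with a corner of the seat. Four stretchers, 40 mm wide and 20 mm tall, connect adjacent legs with their undersides at z = 121 mm, each running between the inner faces of the legs it joins and aligned with the legs' outer faces on the other axis.

B is a run of 7 identical solid stair steps. Each tread is 983×310 mm and each step block is 161 mm high. Step 1 rests on the floor; step k is offset from step 1 by (k−1)×310 mm in y and (k−1)×161 mm in z.

The staircase is on the floor beside the stool on its −y side.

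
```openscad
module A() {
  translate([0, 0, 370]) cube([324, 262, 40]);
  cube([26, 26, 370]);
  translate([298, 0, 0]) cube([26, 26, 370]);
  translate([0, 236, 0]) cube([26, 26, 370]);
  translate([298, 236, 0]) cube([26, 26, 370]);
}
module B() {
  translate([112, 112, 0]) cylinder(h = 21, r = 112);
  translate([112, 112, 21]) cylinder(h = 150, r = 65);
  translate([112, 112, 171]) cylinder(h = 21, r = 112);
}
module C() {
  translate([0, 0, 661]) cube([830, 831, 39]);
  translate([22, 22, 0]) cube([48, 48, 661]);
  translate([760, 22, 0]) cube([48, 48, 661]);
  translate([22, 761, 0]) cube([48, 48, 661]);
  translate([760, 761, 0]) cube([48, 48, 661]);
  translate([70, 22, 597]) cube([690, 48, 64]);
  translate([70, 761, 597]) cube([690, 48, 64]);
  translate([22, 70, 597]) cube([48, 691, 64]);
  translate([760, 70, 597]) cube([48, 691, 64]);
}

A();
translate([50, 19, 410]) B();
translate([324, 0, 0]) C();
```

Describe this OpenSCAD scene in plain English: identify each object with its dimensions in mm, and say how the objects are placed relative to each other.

A is a four-legged stool. The seat is 324×262 mm, 40 mm thick, top at z = 410 mm. It stands on four square legs, each 26×26 mm in cross-section, from z = 0 to the seat underside, each flush with a corner of the seat.

B is a spool: two coaxial disc flanges of radius 112 mm and thickness 21 mm, joined by a core cylinder of radius 65 mm and height 150 mm. The lower flange rests on z = 0 and the three cylinders share a vertical axis.

C is a rectangular dining table. The top is 830×831×39 mm with its upper surface at z = 700 mm. It stands on four 48×48 mm square legs, each inset 22 mm from the nearest pair of top edges, running from the floor to the underside of the top. Four apron rails, 48 mm thick and 64 mm tall, run between adjacent legs with their top edges flush with the underside of the top and their outer faces flush with the legs' outer faces.

The spool is on top of the stool, centred. The table is against the stool's +x side, with their −y faces flush.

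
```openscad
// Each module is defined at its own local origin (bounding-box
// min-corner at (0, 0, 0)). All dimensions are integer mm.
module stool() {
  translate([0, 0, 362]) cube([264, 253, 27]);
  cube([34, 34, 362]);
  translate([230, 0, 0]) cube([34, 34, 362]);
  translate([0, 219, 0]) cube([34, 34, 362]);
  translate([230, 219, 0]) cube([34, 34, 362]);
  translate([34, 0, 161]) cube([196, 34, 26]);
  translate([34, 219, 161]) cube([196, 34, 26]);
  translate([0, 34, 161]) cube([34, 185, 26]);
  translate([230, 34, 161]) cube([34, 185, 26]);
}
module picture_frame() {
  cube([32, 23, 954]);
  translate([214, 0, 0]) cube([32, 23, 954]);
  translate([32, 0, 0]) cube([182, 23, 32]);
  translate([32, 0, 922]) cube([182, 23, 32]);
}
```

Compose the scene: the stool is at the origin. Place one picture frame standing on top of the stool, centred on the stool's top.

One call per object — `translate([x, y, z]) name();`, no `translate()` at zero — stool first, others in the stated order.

stool();
translate([9, 115, 389]) picture_frame();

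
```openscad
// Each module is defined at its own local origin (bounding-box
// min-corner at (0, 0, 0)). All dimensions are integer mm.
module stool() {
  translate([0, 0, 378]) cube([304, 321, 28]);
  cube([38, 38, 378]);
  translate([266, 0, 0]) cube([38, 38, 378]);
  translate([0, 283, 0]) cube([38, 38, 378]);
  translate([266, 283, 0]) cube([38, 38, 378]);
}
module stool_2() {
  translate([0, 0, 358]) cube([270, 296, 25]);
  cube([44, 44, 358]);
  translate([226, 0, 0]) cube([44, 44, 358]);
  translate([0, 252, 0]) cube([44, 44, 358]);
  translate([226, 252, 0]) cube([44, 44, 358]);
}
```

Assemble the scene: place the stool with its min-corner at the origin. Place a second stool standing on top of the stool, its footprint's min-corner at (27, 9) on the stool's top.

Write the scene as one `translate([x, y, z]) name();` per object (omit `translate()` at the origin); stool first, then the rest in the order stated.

stool();
translate([27, 9, 406]) stool_2();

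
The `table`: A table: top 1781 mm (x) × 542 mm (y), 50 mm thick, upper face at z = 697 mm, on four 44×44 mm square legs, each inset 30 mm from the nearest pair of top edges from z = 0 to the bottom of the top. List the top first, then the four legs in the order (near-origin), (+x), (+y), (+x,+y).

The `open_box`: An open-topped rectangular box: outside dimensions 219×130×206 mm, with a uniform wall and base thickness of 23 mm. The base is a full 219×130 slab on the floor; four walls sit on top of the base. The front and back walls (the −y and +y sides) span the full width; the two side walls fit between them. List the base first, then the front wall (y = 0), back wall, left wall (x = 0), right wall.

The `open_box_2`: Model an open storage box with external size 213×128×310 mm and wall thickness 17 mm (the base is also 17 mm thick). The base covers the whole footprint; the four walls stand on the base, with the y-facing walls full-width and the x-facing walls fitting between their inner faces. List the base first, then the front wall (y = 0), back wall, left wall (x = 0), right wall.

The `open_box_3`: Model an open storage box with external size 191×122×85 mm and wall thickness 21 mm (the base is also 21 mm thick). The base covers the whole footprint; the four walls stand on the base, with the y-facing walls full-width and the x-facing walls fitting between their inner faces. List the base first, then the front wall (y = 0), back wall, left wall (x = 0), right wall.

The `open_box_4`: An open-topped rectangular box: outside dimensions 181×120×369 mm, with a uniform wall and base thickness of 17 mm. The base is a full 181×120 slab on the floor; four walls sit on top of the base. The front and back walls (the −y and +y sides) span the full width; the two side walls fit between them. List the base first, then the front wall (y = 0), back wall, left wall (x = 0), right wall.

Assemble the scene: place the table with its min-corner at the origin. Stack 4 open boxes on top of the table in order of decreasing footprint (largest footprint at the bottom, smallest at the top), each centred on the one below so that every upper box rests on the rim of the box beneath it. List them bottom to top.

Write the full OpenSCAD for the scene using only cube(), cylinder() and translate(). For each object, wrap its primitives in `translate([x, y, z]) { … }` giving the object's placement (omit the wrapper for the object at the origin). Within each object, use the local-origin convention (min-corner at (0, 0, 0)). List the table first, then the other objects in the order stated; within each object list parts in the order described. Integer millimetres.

translate([0, 0, 647]) cube([1781, 542, 50]);
translate([30, 30, 0]) cube([44, 44, 647]);
translate([1707, 30, 0]) cube([44, 44, 647]);
translate([30, 468, 0]) cube([44, 44, 647]);
translate([1707, 468, 0]) cube([44, 44, 647]);
translate([781, 206, 697]) {
  cube([219, 130, 23]);
  translate([0, 0, 23]) cube([219, 23, 183]);
  translate([0, 107, 23]) cube([219, 23, 183]);
  translate([0, 23, 23]) cube([23, 84, 183]);
  translate([196, 23, 23]) cube([23, 84, 183]);
}
translate([784, 207, 903]) {
  cube([213, 128, 17]);
  translate([0, 0, 17]) cube([213, 17, 293]);
  translate([0, 111, 17]) cube([213, 17, 293]);
  translate([0, 17, 17]) cube([17, 94, 293]);
  translate([196, 17, 17]) cube([17, 94, 293]);
}
translate([795, 210, 1213]) {
  cube([191, 122, 21]);
  translate([0, 0, 21]) cube([191, 21, 64]);
  translate([0, 101, 21]) cube([191, 21, 64]);
  translate([0, 21, 21]) cube([21, 80, 64]);
  translate([170, 21, 21]) cube([21, 80, 64]);
}
translate([800, 211, 1298]) {
  cube([181, 120, 17]);
  translate([0, 0, 17]) cube([181, 17, 352]);
  translate([0, 103, 17]) cube([181, 17, 352]);
  translate([0, 17, 17]) cube([17, 86, 352]);
  translate([164, 17, 17]) cube([17, 86, 352]);
}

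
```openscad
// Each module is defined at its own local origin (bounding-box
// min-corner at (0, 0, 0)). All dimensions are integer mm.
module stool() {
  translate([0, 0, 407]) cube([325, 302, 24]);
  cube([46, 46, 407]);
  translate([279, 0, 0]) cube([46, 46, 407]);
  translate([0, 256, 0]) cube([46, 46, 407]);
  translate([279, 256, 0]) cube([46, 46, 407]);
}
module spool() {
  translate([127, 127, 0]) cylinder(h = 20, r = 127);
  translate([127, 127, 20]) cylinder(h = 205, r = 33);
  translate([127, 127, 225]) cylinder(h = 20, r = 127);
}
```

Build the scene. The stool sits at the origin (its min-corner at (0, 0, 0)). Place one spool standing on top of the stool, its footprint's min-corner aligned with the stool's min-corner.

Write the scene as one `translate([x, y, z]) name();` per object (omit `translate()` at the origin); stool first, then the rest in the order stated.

stool();
translate([0, 0, 431]) spool();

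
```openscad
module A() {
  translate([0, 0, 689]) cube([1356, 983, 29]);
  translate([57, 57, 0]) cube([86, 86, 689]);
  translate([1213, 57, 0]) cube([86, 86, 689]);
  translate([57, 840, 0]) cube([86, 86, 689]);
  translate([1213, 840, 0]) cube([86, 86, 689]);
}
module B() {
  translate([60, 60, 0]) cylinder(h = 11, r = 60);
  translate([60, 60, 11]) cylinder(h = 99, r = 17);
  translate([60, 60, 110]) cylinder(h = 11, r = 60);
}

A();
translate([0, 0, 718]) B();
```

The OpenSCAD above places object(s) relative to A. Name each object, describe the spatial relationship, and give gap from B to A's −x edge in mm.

A is a table. B is a spool. The spool is on top of the table. The gap from the spool to the table's −x edge is 0 mm.

The spool's min-x is at 0; the table's min-x is 0; gap = 0 mm.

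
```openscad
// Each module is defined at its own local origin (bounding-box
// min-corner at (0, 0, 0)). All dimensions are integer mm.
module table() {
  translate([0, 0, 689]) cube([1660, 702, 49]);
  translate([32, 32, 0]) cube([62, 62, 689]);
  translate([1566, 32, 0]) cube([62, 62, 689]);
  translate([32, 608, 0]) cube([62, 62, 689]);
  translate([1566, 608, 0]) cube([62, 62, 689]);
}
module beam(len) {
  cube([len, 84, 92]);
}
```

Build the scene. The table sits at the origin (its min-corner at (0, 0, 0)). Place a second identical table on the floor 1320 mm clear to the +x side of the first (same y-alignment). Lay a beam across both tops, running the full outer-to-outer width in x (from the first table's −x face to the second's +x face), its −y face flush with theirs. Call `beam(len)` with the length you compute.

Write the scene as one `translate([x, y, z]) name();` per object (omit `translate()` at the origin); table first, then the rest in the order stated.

table();
translate([2980, 0, 0]) table();
translate([0, 0, 738]) beam(4640);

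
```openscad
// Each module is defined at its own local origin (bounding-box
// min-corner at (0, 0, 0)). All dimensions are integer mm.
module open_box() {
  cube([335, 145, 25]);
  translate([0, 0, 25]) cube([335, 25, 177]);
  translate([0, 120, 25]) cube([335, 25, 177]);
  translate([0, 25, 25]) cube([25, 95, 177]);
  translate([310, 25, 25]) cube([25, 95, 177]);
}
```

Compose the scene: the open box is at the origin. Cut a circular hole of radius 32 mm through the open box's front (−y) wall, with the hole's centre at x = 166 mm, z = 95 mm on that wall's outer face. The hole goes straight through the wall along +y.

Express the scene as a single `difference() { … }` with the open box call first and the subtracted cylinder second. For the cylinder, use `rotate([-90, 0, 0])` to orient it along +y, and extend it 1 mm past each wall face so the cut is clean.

difference() {
  open_box();
  translate([166, -1, 95]) rotate([-90, 0, 0]) cylinder(h = 27, r = 32);
}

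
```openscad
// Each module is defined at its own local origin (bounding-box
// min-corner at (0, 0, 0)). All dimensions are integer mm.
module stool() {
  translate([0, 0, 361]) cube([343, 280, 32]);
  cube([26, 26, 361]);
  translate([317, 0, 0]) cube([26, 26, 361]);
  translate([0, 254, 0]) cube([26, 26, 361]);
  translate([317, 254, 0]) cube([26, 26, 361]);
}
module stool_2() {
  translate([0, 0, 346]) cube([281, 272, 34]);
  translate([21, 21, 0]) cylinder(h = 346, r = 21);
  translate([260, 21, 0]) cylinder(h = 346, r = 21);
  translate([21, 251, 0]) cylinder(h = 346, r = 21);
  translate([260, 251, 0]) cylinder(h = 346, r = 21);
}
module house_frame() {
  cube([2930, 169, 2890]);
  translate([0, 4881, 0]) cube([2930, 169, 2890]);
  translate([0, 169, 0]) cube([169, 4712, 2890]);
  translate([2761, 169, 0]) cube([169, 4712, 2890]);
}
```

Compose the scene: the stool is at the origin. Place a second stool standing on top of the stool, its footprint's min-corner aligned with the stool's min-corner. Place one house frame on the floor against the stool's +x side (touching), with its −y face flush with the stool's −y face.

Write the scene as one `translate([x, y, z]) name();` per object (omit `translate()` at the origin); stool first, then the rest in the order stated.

stool();
translate([0, 0, 393]) stool_2();
translate([343, 0, 0]) house_frame();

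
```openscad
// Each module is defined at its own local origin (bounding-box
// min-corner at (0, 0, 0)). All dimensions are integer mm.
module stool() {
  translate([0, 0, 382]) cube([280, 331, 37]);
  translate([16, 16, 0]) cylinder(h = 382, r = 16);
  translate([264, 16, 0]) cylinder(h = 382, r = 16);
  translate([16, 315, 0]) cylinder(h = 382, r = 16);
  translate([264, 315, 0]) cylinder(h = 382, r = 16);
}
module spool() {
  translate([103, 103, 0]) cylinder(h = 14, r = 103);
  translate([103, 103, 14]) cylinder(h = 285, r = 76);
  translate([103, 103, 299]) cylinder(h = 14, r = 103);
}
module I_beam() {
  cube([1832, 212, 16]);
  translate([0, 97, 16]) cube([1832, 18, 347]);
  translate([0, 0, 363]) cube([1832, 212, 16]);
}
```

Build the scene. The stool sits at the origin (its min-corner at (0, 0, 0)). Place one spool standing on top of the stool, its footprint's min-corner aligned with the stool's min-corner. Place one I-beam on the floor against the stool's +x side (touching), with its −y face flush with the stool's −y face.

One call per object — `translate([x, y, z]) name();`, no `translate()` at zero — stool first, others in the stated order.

stool();
translate([0, 0, 419]) spool();
translate([280, 0, 0]) I_beam();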